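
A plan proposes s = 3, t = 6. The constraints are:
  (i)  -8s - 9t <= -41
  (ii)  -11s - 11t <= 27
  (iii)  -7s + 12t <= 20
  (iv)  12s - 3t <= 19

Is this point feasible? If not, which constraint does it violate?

not feasible — violates (iii)

Constraint (iii): -7s + 12t = 51, which is not ≤ 20. All other constraints are satisfied.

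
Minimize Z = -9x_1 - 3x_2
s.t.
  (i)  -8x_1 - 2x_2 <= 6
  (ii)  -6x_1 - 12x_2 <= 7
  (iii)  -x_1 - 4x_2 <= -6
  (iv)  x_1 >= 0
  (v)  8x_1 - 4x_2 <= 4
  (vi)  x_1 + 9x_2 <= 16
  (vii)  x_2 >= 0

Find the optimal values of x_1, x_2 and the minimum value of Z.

x_1 = 25/19, x_2 = 31/19, minimum Z = -318/19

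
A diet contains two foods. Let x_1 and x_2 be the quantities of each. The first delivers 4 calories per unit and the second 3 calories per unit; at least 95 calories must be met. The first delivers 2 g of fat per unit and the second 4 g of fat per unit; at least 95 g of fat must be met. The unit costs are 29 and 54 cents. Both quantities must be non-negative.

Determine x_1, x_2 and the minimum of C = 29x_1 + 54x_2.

x_1 = 19/2, x_2 = 19, minimum C = 2603/2

Vertices and C = 29x_1 + 54x_2:
  (0, 95/3) → C = 1710
  (95/2, 0) → C = 2755/2
  (19/2, 19) → C = 2603/2
The feasible region is unbounded (it extends along (0, 1), (1, 0)), but C strictly increases along every unbounded feasible direction, so there is no improving ray and the minimum is attained at a vertex.

The optimum lies where 4x_1 + 3x_2 = 95 and 2x_1 + 4x_2 = 95.
Solving simultaneously gives x_1 = 19/2, x_2 = 19.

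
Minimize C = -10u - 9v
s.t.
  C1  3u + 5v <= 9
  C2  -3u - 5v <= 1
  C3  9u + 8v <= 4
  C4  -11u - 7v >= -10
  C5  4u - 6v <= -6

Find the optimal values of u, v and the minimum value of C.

u = -52/21, v = 23/7, minimum C = -101/21

Vertices and C = -10u - 9v:
  (-52/21, 23/7) → C = -101/21
  (-18/19, 7/19) → C = 117/19
  (-12/43, 35/43) → C = -195/43
The feasible region is unbounded (it extends along (-5, 3)), but C strictly increases along every unbounded feasible direction, so there is no improving ray and the minimum is attained at a vertex.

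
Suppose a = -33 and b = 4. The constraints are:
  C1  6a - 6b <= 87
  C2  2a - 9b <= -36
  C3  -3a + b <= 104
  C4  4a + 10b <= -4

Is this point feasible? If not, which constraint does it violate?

C1: -222 ≤ 87 ✓
C2: -102 ≤ -36 ✓
C3: 103 ≤ 104 ✓
C4: -92 ≤ -4 ✓

feasible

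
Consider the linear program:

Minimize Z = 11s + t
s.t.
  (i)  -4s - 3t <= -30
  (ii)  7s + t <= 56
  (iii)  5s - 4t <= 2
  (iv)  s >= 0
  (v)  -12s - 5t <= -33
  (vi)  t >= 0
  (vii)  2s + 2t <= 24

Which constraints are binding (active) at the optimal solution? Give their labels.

(i) and (iv)

Vertices and Z = 11s + t:
  (126/31, 142/31) → Z = 1528/31
  (0, 10) → Z = 10
  (50/9, 58/9) → Z = 608/9
  (0, 12) → Z = 12

The minimum is at (0, 10). Substituting into each constraint, equality holds for (i) and (iv); the remaining constraints have slack.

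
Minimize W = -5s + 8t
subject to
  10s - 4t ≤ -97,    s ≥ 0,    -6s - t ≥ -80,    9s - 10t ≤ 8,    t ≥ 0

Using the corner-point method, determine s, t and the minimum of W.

s = 0, t = 97/4, minimum W = 194

Corner points and W = -5s + 8t:
  (0, 97/4) → W = 194
  (223/34, 691/17) → W = 9941/34
  (0, 80) → W = 640

The optimum lies where 10s - 4t = -97 and s = 0.
Solving simultaneously gives s = 0, t = 97/4.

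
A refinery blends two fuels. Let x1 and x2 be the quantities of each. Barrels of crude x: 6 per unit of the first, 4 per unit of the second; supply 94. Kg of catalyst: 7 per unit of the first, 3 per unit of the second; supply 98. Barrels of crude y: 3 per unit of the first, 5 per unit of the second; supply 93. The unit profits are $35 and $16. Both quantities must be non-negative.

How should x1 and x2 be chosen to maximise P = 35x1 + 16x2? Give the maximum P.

x1 = 11, x2 = 7, maximum P = 497

Feasible corners and P = 35x1 + 16x2:
  (0, 0) → P = 0
  (0, 93/5) → P = 1488/5
  (14, 0) → P = 490
  (11, 7) → P = 497
  (49/9, 46/3) → P = 3923/9

At the optimal vertex, 6x1 + 4x2 = 94 and 7x1 + 3x2 = 98.
Solving simultaneously gives x1 = 11, x2 = 7.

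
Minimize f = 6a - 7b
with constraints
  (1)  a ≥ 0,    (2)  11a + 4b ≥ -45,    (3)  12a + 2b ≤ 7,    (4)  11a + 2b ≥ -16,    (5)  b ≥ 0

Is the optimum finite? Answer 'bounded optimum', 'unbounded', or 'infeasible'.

Vertices and f = 6a - 7b:
  (0, 7/2) → f = -49/2
  (0, 0) → f = 0
  (7/12, 0) → f = 7/2
The feasible region has finitely many vertices and no improving ray; the minimum is -49/2 at (0, 7/2).

bounded optimum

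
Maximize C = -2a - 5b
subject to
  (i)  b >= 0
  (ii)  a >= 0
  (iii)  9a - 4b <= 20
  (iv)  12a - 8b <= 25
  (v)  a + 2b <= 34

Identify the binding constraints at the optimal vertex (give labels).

Corner points and C = -2a - 5b:
  (0, 0) → C = 0
  (25/12, 0) → C = -25/6
  (0, 17) → C = -85
  (5/2, 5/8) → C = -65/8
  (8, 13) → C = -81

The maximum is at (0, 0). Substituting into each constraint, equality holds for (i) and (ii); the remaining constraints have slack.

(i) and (ii)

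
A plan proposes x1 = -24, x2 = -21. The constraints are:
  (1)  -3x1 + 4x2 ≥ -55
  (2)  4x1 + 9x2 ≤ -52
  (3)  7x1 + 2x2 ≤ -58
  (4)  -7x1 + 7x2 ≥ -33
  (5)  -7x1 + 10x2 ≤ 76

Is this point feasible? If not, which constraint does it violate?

(1): -12 ≥ -55 ✓
(2): -285 ≤ -52 ✓
(3): -210 ≤ -58 ✓
(4): 21 ≥ -33 ✓
(5): -42 ≤ 76 ✓

feasible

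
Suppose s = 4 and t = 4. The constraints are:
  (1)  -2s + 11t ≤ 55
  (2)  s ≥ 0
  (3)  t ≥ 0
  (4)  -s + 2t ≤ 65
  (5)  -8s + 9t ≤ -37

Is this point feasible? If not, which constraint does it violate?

Constraint (5): -8s + 9t = 4, which is not ≤ -37. All other constraints are satisfied.

not feasible — violates (5)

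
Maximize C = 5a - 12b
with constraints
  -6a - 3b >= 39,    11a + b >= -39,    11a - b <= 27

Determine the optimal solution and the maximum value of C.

a = -6/11, b = -33, maximum C = 4326/11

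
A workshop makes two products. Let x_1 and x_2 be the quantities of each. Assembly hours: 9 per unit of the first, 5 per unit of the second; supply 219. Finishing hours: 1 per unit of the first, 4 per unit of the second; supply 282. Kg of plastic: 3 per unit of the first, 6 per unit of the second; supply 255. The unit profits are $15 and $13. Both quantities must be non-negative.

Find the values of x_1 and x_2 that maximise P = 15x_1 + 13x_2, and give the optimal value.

x_1 = 1, x_2 = 42, maximum P = 561

At the optimal vertex, 9x_1 + 5x_2 = 219 and 3x_1 + 6x_2 = 255.
Solving simultaneously gives x_1 = 1, x_2 = 42.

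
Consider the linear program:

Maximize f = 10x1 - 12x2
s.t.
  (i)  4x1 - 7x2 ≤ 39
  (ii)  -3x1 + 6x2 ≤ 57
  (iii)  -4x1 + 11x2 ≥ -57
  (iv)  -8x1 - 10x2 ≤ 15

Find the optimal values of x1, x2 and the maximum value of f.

Extreme points and f = 10x1 - 12x2:
  (211, 115) → f = 730
  (95/32, -31/8) → f = 1219/16
  (-110/13, 137/26) → f = -1922/13

x1 = 211, x2 = 115, maximum f = 730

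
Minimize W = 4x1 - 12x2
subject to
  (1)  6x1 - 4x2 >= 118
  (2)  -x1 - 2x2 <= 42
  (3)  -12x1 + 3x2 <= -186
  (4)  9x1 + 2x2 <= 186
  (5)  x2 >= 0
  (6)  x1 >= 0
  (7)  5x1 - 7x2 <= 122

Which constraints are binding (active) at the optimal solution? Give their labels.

(1) and (4)

Corner points and W = 4x1 - 12x2:
  (245/12, 9/8) → W = 409/6
  (59/3, 0) → W = 236/3
  (62/3, 0) → W = 248/3

The minimum is at (245/12, 9/8). Substituting into each constraint, equality holds for (1) and (4); the remaining constraints have slack.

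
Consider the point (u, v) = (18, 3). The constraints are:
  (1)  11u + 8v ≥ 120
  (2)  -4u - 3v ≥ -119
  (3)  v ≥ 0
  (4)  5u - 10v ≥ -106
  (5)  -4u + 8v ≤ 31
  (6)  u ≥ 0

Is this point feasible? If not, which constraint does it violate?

feasible

(1): 222 ≥ 120 ✓
(2): -81 ≥ -119 ✓
(3): 3 ≥ 0 ✓
(4): 60 ≥ -106 ✓
(5): -48 ≤ 31 ✓
(6): 18 ≥ 0 ✓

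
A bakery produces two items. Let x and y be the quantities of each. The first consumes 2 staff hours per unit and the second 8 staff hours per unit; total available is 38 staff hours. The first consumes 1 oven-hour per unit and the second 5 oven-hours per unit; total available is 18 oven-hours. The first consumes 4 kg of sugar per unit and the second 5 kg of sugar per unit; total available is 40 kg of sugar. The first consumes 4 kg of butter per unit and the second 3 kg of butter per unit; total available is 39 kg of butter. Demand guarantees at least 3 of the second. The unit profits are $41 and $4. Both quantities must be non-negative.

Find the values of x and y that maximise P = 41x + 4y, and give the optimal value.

Feasible corners and P = 41x + 4y:
  (0, 18/5) → P = 72/5
  (0, 3) → P = 12
  (3, 3) → P = 135

x = 3, y = 3, maximum P = 135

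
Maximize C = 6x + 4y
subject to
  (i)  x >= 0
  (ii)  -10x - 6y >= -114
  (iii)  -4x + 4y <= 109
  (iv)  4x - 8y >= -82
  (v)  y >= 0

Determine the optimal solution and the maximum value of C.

x = 105/26, y = 319/26, maximum C = 953/13

Vertices and C = 6x + 4y:
  (0, 41/4) → C = 41
  (0, 0) → C = 0
  (105/26, 319/26) → C = 953/13
  (57/5, 0) → C = 342/5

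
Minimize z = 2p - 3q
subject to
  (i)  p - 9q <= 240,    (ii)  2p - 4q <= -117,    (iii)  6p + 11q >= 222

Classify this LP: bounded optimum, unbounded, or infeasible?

unbounded

From the feasible point (-399/46, 573/23), moving in the direction (-11, 6) keeps every constraint satisfied while z decreases without bound.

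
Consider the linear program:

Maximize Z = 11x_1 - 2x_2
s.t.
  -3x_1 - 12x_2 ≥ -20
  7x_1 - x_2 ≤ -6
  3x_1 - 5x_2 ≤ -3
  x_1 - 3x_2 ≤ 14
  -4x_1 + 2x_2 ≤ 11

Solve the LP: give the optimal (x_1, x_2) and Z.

x_1 = -27/32, x_2 = 3/32, maximum Z = -303/32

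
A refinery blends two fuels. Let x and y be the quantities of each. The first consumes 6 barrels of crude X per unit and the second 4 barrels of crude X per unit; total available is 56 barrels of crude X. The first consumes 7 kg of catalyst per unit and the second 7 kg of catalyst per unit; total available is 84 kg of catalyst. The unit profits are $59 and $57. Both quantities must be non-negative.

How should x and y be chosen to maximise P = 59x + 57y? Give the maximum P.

The binding constraints are 6x + 4y = 56 and 7x + 7y = 84.
Solving simultaneously gives x = 4, y = 8.

x = 4, y = 8, maximum P = 692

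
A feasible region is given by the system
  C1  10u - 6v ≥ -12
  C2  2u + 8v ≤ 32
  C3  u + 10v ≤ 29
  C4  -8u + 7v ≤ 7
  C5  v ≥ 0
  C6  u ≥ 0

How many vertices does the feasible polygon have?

5

Pairwise boundary intersections that survive every other constraint:
  (22/3, 13/6)
  (16, 0)
  (133/87, 239/87)
  (0, 1)
  (0, 0)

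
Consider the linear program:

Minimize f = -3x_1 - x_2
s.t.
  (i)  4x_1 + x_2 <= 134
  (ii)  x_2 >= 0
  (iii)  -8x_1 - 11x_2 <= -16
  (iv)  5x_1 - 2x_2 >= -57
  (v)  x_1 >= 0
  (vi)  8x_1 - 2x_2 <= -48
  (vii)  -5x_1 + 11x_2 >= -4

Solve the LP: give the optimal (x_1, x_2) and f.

x_1 = 3, x_2 = 36, minimum f = -45

Extreme points and f = -3x_1 - x_2:
  (0, 57/2) → f = -57/2
  (3, 36) → f = -45
  (0, 24) → f = -24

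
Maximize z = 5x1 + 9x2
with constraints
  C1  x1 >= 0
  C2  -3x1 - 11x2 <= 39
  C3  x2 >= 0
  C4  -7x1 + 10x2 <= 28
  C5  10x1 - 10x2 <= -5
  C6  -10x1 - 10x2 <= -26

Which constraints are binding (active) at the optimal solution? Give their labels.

C4 and C5

Feasible corners and z = 5x1 + 9x2:
  (0, 14/5) → z = 126/5
  (0, 13/5) → z = 117/5
  (23/3, 49/6) → z = 671/6
  (21/20, 31/20) → z = 96/5

The maximum is at (23/3, 49/6). Substituting into each constraint, equality holds for C4 and C5; the remaining constraints have slack.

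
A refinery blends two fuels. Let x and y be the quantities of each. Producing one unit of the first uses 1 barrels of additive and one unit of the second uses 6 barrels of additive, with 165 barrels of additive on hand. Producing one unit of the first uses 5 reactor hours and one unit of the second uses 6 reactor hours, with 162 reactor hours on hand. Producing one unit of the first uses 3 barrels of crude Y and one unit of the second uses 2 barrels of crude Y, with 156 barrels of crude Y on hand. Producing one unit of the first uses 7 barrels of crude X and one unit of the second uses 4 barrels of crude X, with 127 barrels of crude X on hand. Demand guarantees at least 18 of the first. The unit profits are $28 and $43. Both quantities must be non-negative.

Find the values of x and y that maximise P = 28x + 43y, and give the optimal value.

Feasible corners and P = 28x + 43y:
  (127/7, 0) → P = 508
  (18, 0) → P = 504
  (18, 1/4) → P = 2059/4

x = 18, y = 1/4, maximum P = 2059/4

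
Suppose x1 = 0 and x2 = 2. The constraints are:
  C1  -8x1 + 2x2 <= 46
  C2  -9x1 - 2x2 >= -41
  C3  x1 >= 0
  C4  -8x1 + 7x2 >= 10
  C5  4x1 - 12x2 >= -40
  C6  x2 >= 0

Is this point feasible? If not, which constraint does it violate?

C1: 4 ≤ 46 ✓
C2: -4 ≥ -41 ✓
C3: 0 ≥ 0 ✓
C4: 14 ≥ 10 ✓
C5: -24 ≥ -40 ✓
C6: 2 ≥ 0 ✓

feasible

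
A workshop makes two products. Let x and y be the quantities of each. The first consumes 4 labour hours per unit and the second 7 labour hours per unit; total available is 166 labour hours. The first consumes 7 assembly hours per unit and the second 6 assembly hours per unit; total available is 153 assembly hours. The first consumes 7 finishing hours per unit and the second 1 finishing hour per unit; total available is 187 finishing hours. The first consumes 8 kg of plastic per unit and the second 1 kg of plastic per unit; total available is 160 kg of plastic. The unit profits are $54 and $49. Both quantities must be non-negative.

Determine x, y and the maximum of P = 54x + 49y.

Extreme points and P = 54x + 49y:
  (0, 0) → P = 0
  (0, 166/7) → P = 1162
  (20, 0) → P = 1080
  (3, 22) → P = 1240
  (807/41, 104/41) → P = 48674/41

The binding constraints are 4x + 7y = 166 and 7x + 6y = 153.
Solving simultaneously gives x = 3, y = 22.

x = 3, y = 22, maximum P = 1240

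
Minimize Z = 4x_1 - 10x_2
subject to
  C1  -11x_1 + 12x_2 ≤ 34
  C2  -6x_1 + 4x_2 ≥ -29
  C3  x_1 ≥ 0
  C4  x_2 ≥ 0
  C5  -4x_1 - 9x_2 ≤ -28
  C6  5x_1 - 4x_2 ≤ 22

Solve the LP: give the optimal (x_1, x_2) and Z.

x_1 = 121/7, x_2 = 523/28, minimum Z = -1647/14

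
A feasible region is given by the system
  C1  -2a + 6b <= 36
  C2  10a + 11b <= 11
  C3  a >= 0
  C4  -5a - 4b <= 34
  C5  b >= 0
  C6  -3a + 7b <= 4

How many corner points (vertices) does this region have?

4

Intersecting each pair of boundary lines and keeping only the points that satisfy every inequality leaves:
  (11/10, 0)
  (33/103, 73/103)
  (0, 0)
  (0, 4/7)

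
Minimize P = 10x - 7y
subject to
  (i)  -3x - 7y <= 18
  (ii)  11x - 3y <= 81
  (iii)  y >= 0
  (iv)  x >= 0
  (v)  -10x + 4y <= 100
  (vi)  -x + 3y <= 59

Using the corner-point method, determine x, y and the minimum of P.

Feasible corners and P = 10x - 7y:
  (81/11, 0) → P = 810/11
  (14, 73/3) → P = -91/3
  (0, 0) → P = 0
  (0, 59/3) → P = -413/3

The optimum lies where x = 0 and -x + 3y = 59.
Solving simultaneously gives x = 0, y = 59/3.

x = 0, y = 59/3, minimum P = -413/3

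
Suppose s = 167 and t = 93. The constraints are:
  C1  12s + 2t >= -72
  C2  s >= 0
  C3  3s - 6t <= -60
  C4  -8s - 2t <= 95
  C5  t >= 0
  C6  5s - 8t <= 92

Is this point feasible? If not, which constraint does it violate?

Constraint C3: 3s - 6t = -57, which is not ≤ -60. All other constraints are satisfied.

not feasible — violates C3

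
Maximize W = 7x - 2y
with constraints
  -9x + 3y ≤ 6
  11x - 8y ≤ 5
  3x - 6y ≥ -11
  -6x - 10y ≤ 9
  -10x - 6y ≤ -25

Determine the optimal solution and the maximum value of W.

x = 59/21, y = 68/21, maximum W = 277/21

Extreme points and W = 7x - 2y:
  (59/21, 68/21) → W = 277/21
  (115/73, 225/146) → W = 580/73
  (14/13, 185/78) → W = 109/39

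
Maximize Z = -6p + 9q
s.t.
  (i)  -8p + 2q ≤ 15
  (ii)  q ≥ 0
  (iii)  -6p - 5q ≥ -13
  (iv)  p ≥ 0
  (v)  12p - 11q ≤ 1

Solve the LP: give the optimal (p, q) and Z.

At the optimal vertex, -6p - 5q = -13 and p = 0.
Solving simultaneously gives p = 0, q = 13/5.

p = 0, q = 13/5, maximum Z = 117/5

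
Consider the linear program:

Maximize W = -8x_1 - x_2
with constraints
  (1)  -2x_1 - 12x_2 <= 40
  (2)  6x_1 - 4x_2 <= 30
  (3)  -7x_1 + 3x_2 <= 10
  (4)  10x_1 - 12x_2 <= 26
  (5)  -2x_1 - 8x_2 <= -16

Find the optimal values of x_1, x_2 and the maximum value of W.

x_1 = -16/31, x_2 = 66/31, maximum W = 2

The feasible region is unbounded (it extends along (3, 7), (2, 3)), but W strictly decreases along every unbounded feasible direction, so there is no improving ray and the maximum is attained at a vertex.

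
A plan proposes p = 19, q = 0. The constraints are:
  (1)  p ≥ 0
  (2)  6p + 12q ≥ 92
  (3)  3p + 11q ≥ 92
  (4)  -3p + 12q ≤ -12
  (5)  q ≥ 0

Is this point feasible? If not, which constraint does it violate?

Constraint (3): 3p + 11q = 57, which is not ≥ 92. All other constraints are satisfied.

not feasible — violates (3)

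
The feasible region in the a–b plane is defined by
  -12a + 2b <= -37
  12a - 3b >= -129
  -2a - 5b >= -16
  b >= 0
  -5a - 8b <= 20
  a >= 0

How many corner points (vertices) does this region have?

Pairwise boundary intersections that survive every other constraint:
  (217/64, 59/32)
  (37/12, 0)
  (8, 0)

3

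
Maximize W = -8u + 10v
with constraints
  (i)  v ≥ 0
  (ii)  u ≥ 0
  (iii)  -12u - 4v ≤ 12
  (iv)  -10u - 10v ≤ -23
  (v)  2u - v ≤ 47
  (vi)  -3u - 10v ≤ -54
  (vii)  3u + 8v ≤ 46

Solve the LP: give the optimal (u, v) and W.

u = 0, v = 23/4, maximum W = 115/2

At the optimal vertex, u = 0 and 3u + 8v = 46.
Solving simultaneously gives u = 0, v = 23/4.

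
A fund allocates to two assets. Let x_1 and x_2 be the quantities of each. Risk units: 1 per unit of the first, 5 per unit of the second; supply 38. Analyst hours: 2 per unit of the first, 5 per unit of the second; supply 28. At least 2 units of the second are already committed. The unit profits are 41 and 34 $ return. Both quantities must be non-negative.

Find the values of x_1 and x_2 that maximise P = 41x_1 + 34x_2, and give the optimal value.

x_1 = 9, x_2 = 2, maximum P = 437

Feasible corners and P = 41x_1 + 34x_2:
  (0, 28/5) → P = 952/5
  (0, 2) → P = 68
  (9, 2) → P = 437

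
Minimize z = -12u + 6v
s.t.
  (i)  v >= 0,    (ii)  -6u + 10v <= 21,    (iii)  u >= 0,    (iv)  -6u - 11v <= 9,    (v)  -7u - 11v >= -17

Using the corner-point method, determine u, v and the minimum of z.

u = 17/7, v = 0, minimum z = -204/7

Feasible corners and z = -12u + 6v:
  (0, 0) → z = 0
  (17/7, 0) → z = -204/7
  (0, 17/11) → z = 102/11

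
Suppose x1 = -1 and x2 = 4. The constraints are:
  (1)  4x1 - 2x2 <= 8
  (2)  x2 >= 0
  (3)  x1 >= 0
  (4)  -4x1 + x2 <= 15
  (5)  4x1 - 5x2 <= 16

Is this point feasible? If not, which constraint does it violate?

Constraint (3): x1 = -1, which is not ≥ 0. All other constraints are satisfied.

not feasible — violates (3)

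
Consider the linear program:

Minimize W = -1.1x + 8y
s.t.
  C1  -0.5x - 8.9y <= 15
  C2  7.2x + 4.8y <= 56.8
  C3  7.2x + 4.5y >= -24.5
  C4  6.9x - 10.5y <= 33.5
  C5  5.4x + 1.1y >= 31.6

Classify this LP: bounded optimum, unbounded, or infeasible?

Extreme points and W = -1.1x + 8y:
  (3155/453, 628/453) → W = 3107/906
  (223/45, 4.4) → W = 13387/450
  (36865/6429, 1238/2143) → W = -21679/12858
The feasible region has finitely many vertices and no improving ray; the minimum is -21679/12858 at (36865/6429, 1238/2143).

bounded optimum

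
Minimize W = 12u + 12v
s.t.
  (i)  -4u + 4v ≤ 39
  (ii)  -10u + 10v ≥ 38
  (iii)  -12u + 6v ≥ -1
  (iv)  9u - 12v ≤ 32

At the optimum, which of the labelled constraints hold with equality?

(i) and (iv)

Vertices and W = 12u + 12v:
  (119/12, 59/3) → W = 355
  (-149/3, -479/12) → W = -1075
  (119/30, 233/30) → W = 704/5
  (-388/15, -331/15) → W = -2876/5

The minimum is at (-149/3, -479/12). Substituting into each constraint, equality holds for (i) and (iv); the remaining constraints have slack.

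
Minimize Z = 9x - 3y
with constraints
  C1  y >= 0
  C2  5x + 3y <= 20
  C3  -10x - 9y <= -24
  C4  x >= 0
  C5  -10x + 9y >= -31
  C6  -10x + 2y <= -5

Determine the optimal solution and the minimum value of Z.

Vertices and Z = 9x - 3y:
  (12/5, 0) → Z = 108/5
  (31/10, 0) → Z = 279/10
  (91/25, 3/5) → Z = 774/25
  (11/8, 35/8) → Z = -3/4
  (93/110, 19/11) → Z = 267/110

The optimum lies where 5x + 3y = 20 and -10x + 2y = -5.
Solving simultaneously gives x = 11/8, y = 35/8.

x = 11/8, y = 35/8, minimum Z = -3/4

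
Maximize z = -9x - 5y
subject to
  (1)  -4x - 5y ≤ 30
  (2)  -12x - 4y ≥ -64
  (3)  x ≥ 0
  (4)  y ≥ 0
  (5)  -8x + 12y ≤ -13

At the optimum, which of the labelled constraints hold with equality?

Extreme points and z = -9x - 5y:
  (16/3, 0) → z = -48
  (205/44, 89/44) → z = -1145/22
  (13/8, 0) → z = -117/8

The maximum is at (13/8, 0). Substituting into each constraint, equality holds for (4) and (5); the remaining constraints have slack.

(4) and (5)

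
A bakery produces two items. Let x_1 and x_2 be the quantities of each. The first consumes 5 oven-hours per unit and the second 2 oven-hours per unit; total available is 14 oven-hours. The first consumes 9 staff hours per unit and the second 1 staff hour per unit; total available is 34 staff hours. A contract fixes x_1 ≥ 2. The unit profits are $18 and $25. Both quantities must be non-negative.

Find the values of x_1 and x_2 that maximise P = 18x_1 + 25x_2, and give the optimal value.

Extreme points and P = 18x_1 + 25x_2:
  (14/5, 0) → P = 252/5
  (2, 0) → P = 36
  (2, 2) → P = 86

x_1 = 2, x_2 = 2, maximum P = 86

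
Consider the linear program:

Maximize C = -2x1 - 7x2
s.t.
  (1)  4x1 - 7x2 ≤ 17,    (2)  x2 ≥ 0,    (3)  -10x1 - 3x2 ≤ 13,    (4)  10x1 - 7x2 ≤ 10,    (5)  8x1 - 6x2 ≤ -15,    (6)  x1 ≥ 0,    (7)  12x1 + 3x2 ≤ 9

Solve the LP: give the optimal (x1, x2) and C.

x1 = 0, x2 = 5/2, maximum C = -35/2

Corner points and C = -2x1 - 7x2:
  (0, 5/2) → C = -35/2
  (3/32, 21/8) → C = -297/16
  (0, 3) → C = -21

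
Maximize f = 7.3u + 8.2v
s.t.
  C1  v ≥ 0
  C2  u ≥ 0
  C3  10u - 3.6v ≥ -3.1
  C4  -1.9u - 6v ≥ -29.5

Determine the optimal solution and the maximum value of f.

u = 295/19, v = 0, maximum f = 4307/38

The binding constraints are v = 0 and -1.9u - 6v = -29.5.
Solving simultaneously gives u = 295/19, v = 0.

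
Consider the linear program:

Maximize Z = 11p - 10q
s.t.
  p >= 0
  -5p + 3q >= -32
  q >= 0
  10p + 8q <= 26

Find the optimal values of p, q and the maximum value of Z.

Corner points and Z = 11p - 10q:
  (0, 0) → Z = 0
  (0, 13/4) → Z = -65/2
  (13/5, 0) → Z = 143/5

The binding constraints are q = 0 and 10p + 8q = 26.
Solving simultaneously gives p = 13/5, q = 0.

p = 13/5, q = 0, maximum Z = 143/5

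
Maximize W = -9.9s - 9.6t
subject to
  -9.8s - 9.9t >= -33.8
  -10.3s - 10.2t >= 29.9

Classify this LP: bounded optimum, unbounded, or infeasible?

From the feasible point (-21359/67, 21372/67), moving in the direction (-9.9, 9.8) keeps every constraint satisfied while W increases without bound.

unbounded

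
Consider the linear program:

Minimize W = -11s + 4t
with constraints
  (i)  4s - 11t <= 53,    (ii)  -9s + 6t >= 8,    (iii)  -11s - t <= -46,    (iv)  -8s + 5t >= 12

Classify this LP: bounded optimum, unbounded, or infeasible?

unbounded

From the feasible point (218/63, 500/63), moving in the direction (5, 8) keeps every constraint satisfied while W decreases without bound.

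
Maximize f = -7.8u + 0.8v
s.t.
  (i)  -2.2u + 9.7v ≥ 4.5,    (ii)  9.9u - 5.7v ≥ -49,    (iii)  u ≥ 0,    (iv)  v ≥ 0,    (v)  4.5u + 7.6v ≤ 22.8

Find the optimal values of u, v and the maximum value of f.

u = 0, v = 3, maximum f = 2.4

Vertices and f = -7.8u + 0.8v:
  (0, 45/97) → f = 36/97
  (18696/6037, 7041/6037) → f = -140196/6037
  (0, 3) → f = 12/5

At the optimal vertex, u = 0 and 4.5u + 7.6v = 22.8.
Solving simultaneously gives u = 0, v = 3.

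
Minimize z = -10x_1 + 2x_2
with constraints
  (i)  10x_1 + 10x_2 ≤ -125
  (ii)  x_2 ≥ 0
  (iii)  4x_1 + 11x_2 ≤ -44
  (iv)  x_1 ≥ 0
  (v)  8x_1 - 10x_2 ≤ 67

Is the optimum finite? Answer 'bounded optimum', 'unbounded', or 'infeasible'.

The boundaries 10x_1 + 10x_2 = -125 and x_2 = 0 meet at (-25/2, 0), but that point violates x_1 ≥ 0. Every candidate vertex is excluded by some other constraint, so the feasible region is empty.

infeasible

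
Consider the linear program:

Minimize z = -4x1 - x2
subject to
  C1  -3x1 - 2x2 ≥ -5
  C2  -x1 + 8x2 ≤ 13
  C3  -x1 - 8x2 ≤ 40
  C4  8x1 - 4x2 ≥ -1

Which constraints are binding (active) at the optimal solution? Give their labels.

Corner points and z = -4x1 - x2:
  (60/11, -125/22) → z = -355/22
  (9/14, 43/28) → z = -115/28
  (-42/17, -319/68) → z = 991/68

The minimum is at (60/11, -125/22). Substituting into each constraint, equality holds for C1 and C3; the remaining constraints have slack.

C1 and C3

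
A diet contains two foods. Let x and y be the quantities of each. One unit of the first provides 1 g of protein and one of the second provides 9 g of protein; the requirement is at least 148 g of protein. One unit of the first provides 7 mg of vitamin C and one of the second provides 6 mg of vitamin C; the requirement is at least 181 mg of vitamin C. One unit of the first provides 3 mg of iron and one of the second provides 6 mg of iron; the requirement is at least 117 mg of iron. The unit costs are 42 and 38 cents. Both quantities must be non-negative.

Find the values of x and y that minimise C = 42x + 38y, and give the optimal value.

Corner points and C = 42x + 38y:
  (0, 181/6) → C = 3439/3
  (148, 0) → C = 6216
  (13, 15) → C = 1116
The feasible region is unbounded (it extends along (0, 1), (1, 0)), but C strictly increases along every unbounded feasible direction, so there is no improving ray and the minimum is attained at a vertex.

The optimum lies where x + 9y = 148 and 7x + 6y = 181.
Solving simultaneously gives x = 13, y = 15.

x = 13, y = 15, minimum C = 1116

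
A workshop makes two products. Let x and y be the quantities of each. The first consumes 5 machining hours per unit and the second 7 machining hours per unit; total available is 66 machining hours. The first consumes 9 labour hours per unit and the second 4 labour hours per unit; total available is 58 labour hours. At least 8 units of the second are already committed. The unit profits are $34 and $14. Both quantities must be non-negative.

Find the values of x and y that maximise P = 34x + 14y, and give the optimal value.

Extreme points and P = 34x + 14y:
  (0, 66/7) → P = 132
  (0, 8) → P = 112
  (2, 8) → P = 180

x = 2, y = 8, maximum P = 180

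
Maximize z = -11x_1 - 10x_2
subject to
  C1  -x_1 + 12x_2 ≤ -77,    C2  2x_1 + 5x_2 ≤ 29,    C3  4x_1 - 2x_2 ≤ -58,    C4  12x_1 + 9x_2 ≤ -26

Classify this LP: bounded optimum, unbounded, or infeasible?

unbounded

From the feasible point (-425/23, -183/23), moving in the direction (-12, -1) keeps every constraint satisfied while z increases without bound.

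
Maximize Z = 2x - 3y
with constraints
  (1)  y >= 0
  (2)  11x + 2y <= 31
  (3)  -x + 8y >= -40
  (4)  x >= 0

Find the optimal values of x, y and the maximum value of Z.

Feasible corners and Z = 2x - 3y:
  (31/11, 0) → Z = 62/11
  (0, 0) → Z = 0
  (0, 31/2) → Z = -93/2

x = 31/11, y = 0, maximum Z = 62/11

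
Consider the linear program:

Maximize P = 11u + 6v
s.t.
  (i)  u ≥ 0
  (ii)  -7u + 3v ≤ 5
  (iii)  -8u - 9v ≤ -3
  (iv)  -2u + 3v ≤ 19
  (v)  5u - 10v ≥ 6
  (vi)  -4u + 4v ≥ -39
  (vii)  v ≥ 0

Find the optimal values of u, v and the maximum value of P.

u = 183/10, v = 171/20, maximum P = 1263/5

Feasible corners and P = 11u + 6v:
  (183/10, 171/20) → P = 1263/5
  (6/5, 0) → P = 66/5
  (39/4, 0) → P = 429/4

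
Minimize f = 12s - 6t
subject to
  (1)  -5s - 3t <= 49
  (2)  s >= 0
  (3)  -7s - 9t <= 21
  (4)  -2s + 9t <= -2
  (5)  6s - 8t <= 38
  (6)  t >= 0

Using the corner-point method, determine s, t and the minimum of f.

s = 1, t = 0, minimum f = 12

Vertices and f = 12s - 6t:
  (163/19, 32/19) → f = 1764/19
  (1, 0) → f = 12
  (19/3, 0) → f = 76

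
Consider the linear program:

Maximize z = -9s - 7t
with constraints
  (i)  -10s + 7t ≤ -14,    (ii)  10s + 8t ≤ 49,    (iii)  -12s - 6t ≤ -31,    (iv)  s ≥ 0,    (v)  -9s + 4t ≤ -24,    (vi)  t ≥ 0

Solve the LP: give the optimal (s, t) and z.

s = 8/3, t = 0, maximum z = -24

Corner points and z = -9s - 7t:
  (97/28, 201/112) → z = -4899/112
  (49/10, 0) → z = -441/10
  (8/3, 0) → z = -24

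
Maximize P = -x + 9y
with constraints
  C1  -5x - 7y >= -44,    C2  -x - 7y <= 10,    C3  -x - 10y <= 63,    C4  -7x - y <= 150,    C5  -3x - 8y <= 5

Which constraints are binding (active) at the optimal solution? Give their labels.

Corner points and P = -x + 9y:
  (27/2, -47/14) → P = -306/7
  (-547/22, 529/22) → P = 2654/11
  (45/13, -25/13) → P = -270/13
  (-1195/53, 415/53) → P = 4930/53

The maximum is at (-547/22, 529/22). Substituting into each constraint, equality holds for C1 and C4; the remaining constraints have slack.

C1 and C4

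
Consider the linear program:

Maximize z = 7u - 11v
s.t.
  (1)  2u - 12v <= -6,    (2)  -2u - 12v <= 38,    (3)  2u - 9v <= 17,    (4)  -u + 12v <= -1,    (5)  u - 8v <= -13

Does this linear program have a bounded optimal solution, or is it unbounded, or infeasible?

infeasible

The boundaries 2u - 12v = -6 and -2u - 12v = 38 meet at (-11, -4/3), but that point violates u - 8v ≤ -13. Every candidate vertex is excluded by some other constraint, so the feasible region is empty.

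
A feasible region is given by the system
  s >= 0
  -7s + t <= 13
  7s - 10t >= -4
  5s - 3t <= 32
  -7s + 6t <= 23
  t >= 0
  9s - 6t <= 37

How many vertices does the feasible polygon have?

4

Intersecting each pair of boundary lines and keeping only the points that satisfy every inequality leaves:
  (0, 2/5)
  (0, 0)
  (197/24, 295/48)
  (37/9, 0)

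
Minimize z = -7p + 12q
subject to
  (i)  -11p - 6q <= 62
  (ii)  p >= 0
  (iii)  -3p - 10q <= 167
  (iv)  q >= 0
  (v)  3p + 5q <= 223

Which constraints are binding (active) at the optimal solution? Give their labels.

(iv) and (v)

Feasible corners and z = -7p + 12q:
  (0, 0) → z = 0
  (0, 223/5) → z = 2676/5
  (223/3, 0) → z = -1561/3

The minimum is at (223/3, 0). Substituting into each constraint, equality holds for (iv) and (v); the remaining constraints have slack.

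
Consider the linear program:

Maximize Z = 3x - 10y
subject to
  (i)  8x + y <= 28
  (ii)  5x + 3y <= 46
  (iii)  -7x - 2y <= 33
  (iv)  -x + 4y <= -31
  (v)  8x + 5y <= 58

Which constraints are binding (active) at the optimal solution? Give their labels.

(i) and (iii)

Extreme points and Z = 3x - 10y:
  (89/9, -460/9) → Z = 4867/9
  (13/3, -20/3) → Z = 239/3
  (-7/3, -25/3) → Z = 229/3

The maximum is at (89/9, -460/9). Substituting into each constraint, equality holds for (i) and (iii); the remaining constraints have slack.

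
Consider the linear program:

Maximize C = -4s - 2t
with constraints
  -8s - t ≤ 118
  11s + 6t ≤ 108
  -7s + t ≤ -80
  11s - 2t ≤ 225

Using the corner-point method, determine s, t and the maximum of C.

s = -11/27, t = -3098/27, maximum C = 2080/9

Feasible corners and C = -4s - 2t:
  (-38/15, -1466/15) → C = 1028/5
  (-11/27, -3098/27) → C = 2080/9
  (588/53, -124/53) → C = -2104/53
  (783/44, -117/8) → C = -1845/44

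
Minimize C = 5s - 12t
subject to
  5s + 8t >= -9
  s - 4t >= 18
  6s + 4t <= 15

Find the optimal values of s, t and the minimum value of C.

The optimum lies where 5s + 8t = -9 and s - 4t = 18.
Solving simultaneously gives s = 27/7, t = -99/28.

s = 27/7, t = -99/28, minimum C = 432/7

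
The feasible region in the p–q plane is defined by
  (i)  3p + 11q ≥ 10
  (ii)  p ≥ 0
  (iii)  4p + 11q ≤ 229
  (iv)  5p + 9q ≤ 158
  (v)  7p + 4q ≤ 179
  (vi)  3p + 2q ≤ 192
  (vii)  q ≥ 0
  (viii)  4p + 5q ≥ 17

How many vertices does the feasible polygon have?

5

The feasible vertices (each the meet of two boundaries and inside every other half-plane) are:
  (0, 158/9)
  (0, 17/5)
  (979/43, 211/43)
  (179/7, 0)
  (17/4, 0)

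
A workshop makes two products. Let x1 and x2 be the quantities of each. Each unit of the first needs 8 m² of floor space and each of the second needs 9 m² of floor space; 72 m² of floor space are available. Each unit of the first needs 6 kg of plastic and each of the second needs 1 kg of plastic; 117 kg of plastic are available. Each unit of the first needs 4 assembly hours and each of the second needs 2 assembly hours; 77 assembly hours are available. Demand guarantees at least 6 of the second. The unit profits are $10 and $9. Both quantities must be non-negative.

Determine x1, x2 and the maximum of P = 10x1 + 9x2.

Feasible corners and P = 10x1 + 9x2:
  (0, 8) → P = 72
  (0, 6) → P = 54
  (9/4, 6) → P = 153/2

x1 = 9/4, x2 = 6, maximum P = 153/2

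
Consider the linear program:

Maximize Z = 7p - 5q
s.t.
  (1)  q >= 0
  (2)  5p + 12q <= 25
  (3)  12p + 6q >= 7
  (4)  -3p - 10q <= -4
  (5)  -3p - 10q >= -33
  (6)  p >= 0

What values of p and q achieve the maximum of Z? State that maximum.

Vertices and Z = 7p - 5q:
  (5, 0) → Z = 35
  (4/3, 0) → Z = 28/3
  (0, 25/12) → Z = -125/12
  (23/51, 9/34) → Z = 11/6
  (0, 7/6) → Z = -35/6

The optimum lies where q = 0 and 5p + 12q = 25.
Solving simultaneously gives p = 5, q = 0.

p = 5, q = 0, maximum Z = 35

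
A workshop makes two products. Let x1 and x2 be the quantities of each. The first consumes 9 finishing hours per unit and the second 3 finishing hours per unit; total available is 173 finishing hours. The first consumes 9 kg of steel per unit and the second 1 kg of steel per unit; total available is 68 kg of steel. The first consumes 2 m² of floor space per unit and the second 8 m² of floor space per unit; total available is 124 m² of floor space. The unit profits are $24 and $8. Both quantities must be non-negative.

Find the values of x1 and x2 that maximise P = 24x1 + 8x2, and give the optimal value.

Vertices and P = 24x1 + 8x2:
  (0, 0) → P = 0
  (0, 31/2) → P = 124
  (68/9, 0) → P = 544/3
  (6, 14) → P = 256

x1 = 6, x2 = 14, maximum P = 256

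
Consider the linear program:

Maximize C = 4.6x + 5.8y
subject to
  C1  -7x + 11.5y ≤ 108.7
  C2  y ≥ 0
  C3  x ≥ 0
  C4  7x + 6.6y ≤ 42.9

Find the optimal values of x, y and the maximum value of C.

x = 0, y = 6.5, maximum C = 37.7

Feasible corners and C = 4.6x + 5.8y:
  (0, 0) → C = 0
  (429/70, 0) → C = 9867/350
  (0, 13/2) → C = 377/10

The optimum lies where x = 0 and 7x + 6.6y = 42.9.
Solving simultaneously gives x = 0, y = 13/2.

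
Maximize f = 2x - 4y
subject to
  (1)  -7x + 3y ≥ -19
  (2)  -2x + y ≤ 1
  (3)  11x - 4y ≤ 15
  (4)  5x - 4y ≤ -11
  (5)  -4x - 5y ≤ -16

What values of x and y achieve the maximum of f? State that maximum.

x = 7/3, y = 17/3, maximum f = -18

Vertices and f = 2x - 4y:
  (19/3, 41/3) → f = -42
  (7/3, 17/3) → f = -18
  (13/3, 49/6) → f = -24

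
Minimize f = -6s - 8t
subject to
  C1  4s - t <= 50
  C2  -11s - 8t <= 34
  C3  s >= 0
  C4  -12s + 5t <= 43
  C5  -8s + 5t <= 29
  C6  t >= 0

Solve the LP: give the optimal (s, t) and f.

s = 93/4, t = 43, minimum f = -967/2

Extreme points and f = -6s - 8t:
  (93/4, 43) → f = -967/2
  (25/2, 0) → f = -75
  (0, 29/5) → f = -232/5
  (0, 0) → f = 0

At the optimal vertex, 4s - t = 50 and -8s + 5t = 29.
Solving simultaneously gives s = 93/4, t = 43.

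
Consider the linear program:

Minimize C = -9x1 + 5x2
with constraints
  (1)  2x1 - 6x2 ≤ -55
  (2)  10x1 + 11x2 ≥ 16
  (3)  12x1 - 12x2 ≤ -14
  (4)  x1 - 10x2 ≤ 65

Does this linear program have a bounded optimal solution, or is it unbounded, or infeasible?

unbounded

From the feasible point (-509/82, 291/41), moving in the direction (12, 12) keeps every constraint satisfied while C decreases without bound.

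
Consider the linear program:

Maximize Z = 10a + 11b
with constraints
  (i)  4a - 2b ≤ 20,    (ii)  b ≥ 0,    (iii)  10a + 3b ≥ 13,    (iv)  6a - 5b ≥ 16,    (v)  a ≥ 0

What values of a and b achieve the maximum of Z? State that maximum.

a = 17/2, b = 7, maximum Z = 162

Corner points and Z = 10a + 11b:
  (5, 0) → Z = 50
  (17/2, 7) → Z = 162
  (8/3, 0) → Z = 80/3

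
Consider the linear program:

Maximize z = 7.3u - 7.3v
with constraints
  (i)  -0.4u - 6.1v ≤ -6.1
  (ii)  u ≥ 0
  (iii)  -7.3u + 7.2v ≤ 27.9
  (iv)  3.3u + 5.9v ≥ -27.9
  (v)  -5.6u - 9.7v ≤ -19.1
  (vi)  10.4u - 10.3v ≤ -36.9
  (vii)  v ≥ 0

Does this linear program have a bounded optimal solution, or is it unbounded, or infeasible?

bounded optimum

Extreme points and z = 7.3u - 7.3v:
  (0, 3.875) → z = -28.2875
  (0, 369/103) → z = -26937/1030
The feasible region has finitely many vertices and no improving ray; the maximum is -26937/1030 at (0, 369/103).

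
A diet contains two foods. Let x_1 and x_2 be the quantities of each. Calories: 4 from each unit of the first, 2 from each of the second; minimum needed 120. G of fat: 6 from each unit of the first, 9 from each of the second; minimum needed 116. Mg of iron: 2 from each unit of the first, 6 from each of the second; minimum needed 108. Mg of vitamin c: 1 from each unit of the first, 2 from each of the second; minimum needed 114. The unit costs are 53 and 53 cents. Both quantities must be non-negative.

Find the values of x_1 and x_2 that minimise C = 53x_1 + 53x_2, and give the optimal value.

Extreme points and C = 53x_1 + 53x_2:
  (0, 60) → C = 3180
  (114, 0) → C = 6042
  (2, 56) → C = 3074
The feasible region is unbounded (it extends along (0, 1), (1, 0)), but C strictly increases along every unbounded feasible direction, so there is no improving ray and the minimum is attained at a vertex.

x_1 = 2, x_2 = 56, minimum C = 3074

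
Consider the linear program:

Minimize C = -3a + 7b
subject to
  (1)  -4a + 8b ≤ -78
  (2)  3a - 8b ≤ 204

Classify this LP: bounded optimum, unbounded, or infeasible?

From the feasible point (-126, -291/4), moving in the direction (8, 3) keeps every constraint satisfied while C decreases without bound.

unbounded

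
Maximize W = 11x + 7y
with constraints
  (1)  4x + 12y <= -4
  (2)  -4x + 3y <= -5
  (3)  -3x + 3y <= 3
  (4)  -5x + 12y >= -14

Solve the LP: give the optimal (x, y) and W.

x = 10/9, y = -19/27, maximum W = 197/27

The optimum lies where 4x + 12y = -4 and -5x + 12y = -14.
Solving simultaneously gives x = 10/9, y = -19/27.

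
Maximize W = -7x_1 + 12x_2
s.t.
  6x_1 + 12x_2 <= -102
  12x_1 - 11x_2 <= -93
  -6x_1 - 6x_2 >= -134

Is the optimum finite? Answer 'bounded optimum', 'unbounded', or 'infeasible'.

unbounded

From the feasible point (-373/35, -111/35), moving in the direction (-12, 6) keeps every constraint satisfied while W increases without bound.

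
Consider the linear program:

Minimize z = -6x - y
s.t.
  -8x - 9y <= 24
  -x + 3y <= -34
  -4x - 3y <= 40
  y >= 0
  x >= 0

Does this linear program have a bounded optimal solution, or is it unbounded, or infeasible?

From the feasible point (34, 0), moving in the direction (3, 1) keeps every constraint satisfied while z decreases without bound.

unbounded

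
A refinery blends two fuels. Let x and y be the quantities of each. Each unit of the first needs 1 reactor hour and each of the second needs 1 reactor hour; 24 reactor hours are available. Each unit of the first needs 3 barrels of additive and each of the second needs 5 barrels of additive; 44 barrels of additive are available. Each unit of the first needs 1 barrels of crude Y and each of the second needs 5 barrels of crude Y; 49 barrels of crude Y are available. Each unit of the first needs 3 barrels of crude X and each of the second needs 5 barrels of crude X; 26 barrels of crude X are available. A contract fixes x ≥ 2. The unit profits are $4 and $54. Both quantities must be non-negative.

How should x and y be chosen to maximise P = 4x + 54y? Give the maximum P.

x = 2, y = 4, maximum P = 224

Feasible corners and P = 4x + 54y:
  (26/3, 0) → P = 104/3
  (2, 0) → P = 8
  (2, 4) → P = 224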